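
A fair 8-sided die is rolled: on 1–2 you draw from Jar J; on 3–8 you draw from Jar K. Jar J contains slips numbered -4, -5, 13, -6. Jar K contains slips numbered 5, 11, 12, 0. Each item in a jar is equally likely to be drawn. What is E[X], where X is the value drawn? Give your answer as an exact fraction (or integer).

E[X | Jar J] = (-4 − 5 + 13 − 6)/4 = -1/2
E[X | Jar K] = (5 + 11 + 12 + 0)/4 = 7
E[X] = (1/4)·(-1/2) + (3/4)·7 = 41/8

41/8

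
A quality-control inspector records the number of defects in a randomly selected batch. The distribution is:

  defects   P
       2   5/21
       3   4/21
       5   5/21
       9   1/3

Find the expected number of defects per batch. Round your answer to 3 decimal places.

E[X] = (5/21)·2 + (4/21)·3 + (5/21)·5 + (1/3)·9
     = 110/21 ≈ 5.238

5.238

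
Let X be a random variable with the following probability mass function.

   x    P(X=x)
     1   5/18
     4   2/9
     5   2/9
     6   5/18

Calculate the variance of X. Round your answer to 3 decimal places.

E[X] = (5/18)·1 + (2/9)·4 + (2/9)·5 + (5/18)·6 = 71/18
E[X²] = (5/18)·1 + (2/9)·16 + (2/9)·25 + (5/18)·36 = 349/18
Var(X) = 349/18 − (71/18)² = 1241/324 ≈ 3.830

3.830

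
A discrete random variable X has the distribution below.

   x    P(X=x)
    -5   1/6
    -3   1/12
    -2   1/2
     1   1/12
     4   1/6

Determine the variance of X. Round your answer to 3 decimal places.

7.889

E[X] = (1/6)·(-5) + (1/12)·(-3) + (1/2)·(-2) + (1/12)·1 + (1/6)·4 = -4/3
E[X²] = (1/6)·25 + (1/12)·9 + (1/2)·4 + (1/12)·1 + (1/6)·16 = 29/3
Var(X) = 29/3 − (-4/3)² = 71/9 ≈ 7.889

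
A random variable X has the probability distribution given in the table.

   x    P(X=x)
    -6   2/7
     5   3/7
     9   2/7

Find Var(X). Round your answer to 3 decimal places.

E[X] = (2/7)·(-6) + (3/7)·5 + (2/7)·9 = 3
E[X²] = (2/7)·36 + (3/7)·25 + (2/7)·81 = 309/7
Var(X) = 309/7 − (3)² = 246/7 ≈ 35.143

35.143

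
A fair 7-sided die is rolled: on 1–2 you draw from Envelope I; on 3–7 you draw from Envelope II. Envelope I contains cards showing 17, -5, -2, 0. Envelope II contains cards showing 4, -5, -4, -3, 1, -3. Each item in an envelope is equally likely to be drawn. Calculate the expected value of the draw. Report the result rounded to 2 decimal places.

-0.48

E[X | Envelope I] = (17 − 5 − 2 + 0)/4 = 5/2
E[X | Envelope II] = (4 − 5 − 4 − 3 + 1 − 3)/6 = -5/3
E[X] = (2/7)·5/2 + (5/7)·(-5/3) = -10/21 ≈ -0.48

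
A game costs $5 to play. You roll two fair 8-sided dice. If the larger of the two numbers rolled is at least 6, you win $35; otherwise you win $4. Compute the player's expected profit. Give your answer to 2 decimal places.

$17.89

E[payout] = (25/64)·4 + (39/64)·35 = 1465/64
Expected profit = 1465/64 − 5 = 1145/64 ≈ $17.89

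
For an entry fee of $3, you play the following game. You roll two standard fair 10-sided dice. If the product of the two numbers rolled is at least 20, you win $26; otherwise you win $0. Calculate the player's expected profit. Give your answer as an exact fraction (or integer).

302/25 dollars

E[payout] = (21/50)·0 + (29/50)·26 = 377/25
Expected profit = 377/25 − 3 = 302/25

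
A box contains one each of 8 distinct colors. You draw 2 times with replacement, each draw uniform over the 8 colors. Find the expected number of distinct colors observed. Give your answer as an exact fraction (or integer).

Let Xⱼ=1 if type j appears at least once. P(Xⱼ=1) = 1 − ((8−1)/8)^2 = 15/64.
E[#distinct] = 8·15/64 = 15/8.

15/8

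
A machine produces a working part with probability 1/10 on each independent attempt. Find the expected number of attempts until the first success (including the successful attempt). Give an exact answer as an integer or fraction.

10

For a geometric distribution, E[trials] = 1/p = 1/(1/10) = 10.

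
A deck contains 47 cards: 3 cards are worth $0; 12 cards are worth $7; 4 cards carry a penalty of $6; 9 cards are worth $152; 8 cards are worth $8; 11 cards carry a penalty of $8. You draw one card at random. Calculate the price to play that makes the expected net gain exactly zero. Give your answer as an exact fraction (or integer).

1404/47 dollars

E[payout] = (3/47)·0 + (12/47)·7 + (4/47)·(-6) + (9/47)·152 + (8/47)·8 + (11/47)·(-8) = 1404/47
Fair fee = E[payout] = 1404/47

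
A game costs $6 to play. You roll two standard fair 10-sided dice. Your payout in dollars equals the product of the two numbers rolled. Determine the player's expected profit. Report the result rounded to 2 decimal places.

$24.25

Distribution of the product of the two numbers rolled: 1 w.p. 1/100, 2 w.p. 1/50, 3 w.p. 1/50, 4 w.p. 3/100, 5 w.p. 1/50, 6 w.p. 1/25, …
E[payout] = (1/100)·1 + (1/50)·2 + (1/50)·3 + (3/100)·4 + (1/50)·5 + (1/25)·6 + (1/50)·7 + (1/25)·8 + (3/100)·9 + (1/25)·10 + (1/25)·12 + (1/50)·14 + (1/50)·15 + (3/100)·16 + (1/25)·18 + (1/25)·20 + (1/50)·21 + (1/25)·24 + (1/100)·25 + (1/50)·27 + (1/50)·28 + (1/25)·30 + (1/50)·32 + (1/50)·35 + (3/100)·36 + (1/25)·40 + (1/50)·42 + (1/50)·45 + (1/50)·48 + (1/100)·49 + (1/50)·50 + (1/50)·54 + (1/50)·56 + (1/50)·60 + (1/50)·63 + (1/100)·64 + (1/50)·70 + (1/50)·72 + (1/50)·80 + (1/100)·81 + (1/50)·90 + (1/100)·100 = 121/4
Expected profit = 121/4 − 6 = 97/4 ≈ $24.25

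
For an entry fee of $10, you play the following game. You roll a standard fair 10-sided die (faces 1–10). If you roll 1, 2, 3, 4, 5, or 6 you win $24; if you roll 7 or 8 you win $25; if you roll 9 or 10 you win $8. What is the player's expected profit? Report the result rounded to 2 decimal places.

E[payout] = (1/5)·8 + (3/5)·24 + (1/5)·25 = 21
Expected profit = 21 − 10 = 11 ≈ $11.00

$11.00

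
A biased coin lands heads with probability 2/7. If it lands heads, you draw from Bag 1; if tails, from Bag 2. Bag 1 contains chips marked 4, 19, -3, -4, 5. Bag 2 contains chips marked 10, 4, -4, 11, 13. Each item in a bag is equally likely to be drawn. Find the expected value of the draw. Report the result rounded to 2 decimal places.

E[X | Bag 1] = (4 + 19 − 3 − 4 + 5)/5 = 21/5
E[X | Bag 2] = (10 + 4 − 4 + 11 + 13)/5 = 34/5
E[X] = (2/7)·21/5 + (5/7)·34/5 = 212/35 ≈ 6.06

6.06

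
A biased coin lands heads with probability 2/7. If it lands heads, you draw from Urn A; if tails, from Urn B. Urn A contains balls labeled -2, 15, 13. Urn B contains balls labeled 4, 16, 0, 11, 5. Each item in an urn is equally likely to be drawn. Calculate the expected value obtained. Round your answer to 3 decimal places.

E[X | Urn A] = (-2 + 15 + 13)/3 = 26/3
E[X | Urn B] = (4 + 16 + 0 + 11 + 5)/5 = 36/5
E[X] = (2/7)·26/3 + (5/7)·36/5 = 160/21 ≈ 7.619

7.619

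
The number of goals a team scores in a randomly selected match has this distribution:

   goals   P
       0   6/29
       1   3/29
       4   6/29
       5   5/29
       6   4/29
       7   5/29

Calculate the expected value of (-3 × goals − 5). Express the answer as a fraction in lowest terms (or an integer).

E[-3x-5] = (6/29)·(-5) + (3/29)·(-8) + (6/29)·(-17) + (5/29)·(-20) + (4/29)·(-23) + (5/29)·(-26)
     = -478/29

-478/29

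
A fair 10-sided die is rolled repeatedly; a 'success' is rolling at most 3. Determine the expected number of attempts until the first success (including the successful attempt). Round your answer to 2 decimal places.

3.33

For a geometric distribution, E[trials] = 1/p = 1/(3/10) = 10/3.
≈ 3.33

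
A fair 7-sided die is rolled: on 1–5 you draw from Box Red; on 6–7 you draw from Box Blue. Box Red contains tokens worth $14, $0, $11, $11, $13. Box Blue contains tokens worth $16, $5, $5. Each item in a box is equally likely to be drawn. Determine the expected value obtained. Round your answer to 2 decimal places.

E[X | Box Red] = (14 + 0 + 11 + 11 + 13)/5 = 49/5
E[X | Box Blue] = (16 + 5 + 5)/3 = 26/3
E[X] = (5/7)·49/5 + (2/7)·26/3 = 199/21 ≈ 9.48

$9.48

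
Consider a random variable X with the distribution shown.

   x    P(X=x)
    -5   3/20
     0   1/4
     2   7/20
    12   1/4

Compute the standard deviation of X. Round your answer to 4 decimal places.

5.6963

E[X] = 59/20, E[X²] = 823/20
Var(X) = E[X²] − (E[X])² = 823/20 − 3481/400 = 12979/400
SD(X) = √(12979/400) ≈ 5.6963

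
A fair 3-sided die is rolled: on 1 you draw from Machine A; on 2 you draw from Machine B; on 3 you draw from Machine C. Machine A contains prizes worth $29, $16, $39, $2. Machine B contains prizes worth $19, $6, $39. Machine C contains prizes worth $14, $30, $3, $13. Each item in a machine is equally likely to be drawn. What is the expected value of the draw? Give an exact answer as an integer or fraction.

E[X | Machine A] = (29 + 16 + 39 + 2)/4 = 43/2
E[X | Machine B] = (19 + 6 + 39)/3 = 64/3
E[X | Machine C] = (14 + 30 + 3 + 13)/4 = 15
E[X] = (1/3)·43/2 + (1/3)·64/3 + (1/3)·15 = 347/18

347/18 dollars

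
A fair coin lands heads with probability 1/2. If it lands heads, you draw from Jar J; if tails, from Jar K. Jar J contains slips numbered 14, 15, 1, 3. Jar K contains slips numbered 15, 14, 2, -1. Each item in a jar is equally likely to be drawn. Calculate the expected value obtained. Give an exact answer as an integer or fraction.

63/8

E[X | Jar J] = (14 + 15 + 1 + 3)/4 = 33/4
E[X | Jar K] = (15 + 14 + 2 − 1)/4 = 15/2
E[X] = (1/2)·33/4 + (1/2)·15/2 = 63/8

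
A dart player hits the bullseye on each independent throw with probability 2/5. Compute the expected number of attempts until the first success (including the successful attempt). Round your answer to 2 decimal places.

2.50

For a geometric distribution, E[trials] = 1/p = 1/(2/5) = 5/2.
≈ 2.50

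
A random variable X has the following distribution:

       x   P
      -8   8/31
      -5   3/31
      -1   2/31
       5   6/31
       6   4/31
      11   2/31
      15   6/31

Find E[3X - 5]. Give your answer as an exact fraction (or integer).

E[3x-5] = (8/31)·(-29) + (3/31)·(-20) + (2/31)·(-8) + (6/31)·10 + (4/31)·13 + (2/31)·28 + (6/31)·40
     = 100/31

100/31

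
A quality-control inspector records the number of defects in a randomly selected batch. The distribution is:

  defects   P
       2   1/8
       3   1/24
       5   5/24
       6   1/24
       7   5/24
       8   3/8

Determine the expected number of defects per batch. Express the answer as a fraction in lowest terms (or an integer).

E[X] = (1/8)·2 + (1/24)·3 + (5/24)·5 + (1/24)·6 + (5/24)·7 + (3/8)·8
     = 49/8

49/8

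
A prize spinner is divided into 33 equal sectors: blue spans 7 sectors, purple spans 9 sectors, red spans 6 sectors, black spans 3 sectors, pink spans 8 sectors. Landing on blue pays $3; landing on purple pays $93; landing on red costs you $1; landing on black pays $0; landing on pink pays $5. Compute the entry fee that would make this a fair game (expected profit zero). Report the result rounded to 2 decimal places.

$27.03

E[payout] = (7/33)·3 + (9/33)·93 + (6/33)·(-1) + (3/33)·0 + (8/33)·5 = 892/33
Fair fee = E[payout] = 892/33 ≈ $27.03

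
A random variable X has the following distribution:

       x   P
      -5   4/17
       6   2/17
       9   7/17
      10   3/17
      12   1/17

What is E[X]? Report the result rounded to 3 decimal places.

E[X] = (4/17)·(-5) + (2/17)·6 + (7/17)·9 + (3/17)·10 + (1/17)·12
     = 97/17 ≈ 5.706

5.706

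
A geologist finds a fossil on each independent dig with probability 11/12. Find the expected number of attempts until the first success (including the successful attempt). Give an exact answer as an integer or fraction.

For a geometric distribution, E[trials] = 1/p = 1/(11/12) = 12/11.

12/11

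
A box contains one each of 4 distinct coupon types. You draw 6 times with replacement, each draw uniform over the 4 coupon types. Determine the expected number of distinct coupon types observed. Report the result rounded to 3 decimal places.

3.288

Let Xⱼ=1 if type j appears at least once. P(Xⱼ=1) = 1 − ((4−1)/4)^6 = 3367/4096.
E[#distinct] = 4·3367/4096 = 3367/1024.
≈ 3.288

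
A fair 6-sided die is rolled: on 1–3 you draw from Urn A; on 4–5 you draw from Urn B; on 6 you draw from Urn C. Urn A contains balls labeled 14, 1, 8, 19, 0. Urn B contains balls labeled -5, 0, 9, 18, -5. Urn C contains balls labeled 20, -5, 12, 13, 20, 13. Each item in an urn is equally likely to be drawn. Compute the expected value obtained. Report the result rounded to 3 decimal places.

E[X | Urn A] = (14 + 1 + 8 + 19 + 0)/5 = 42/5
E[X | Urn B] = (-5 + 0 + 9 + 18 − 5)/5 = 17/5
E[X | Urn C] = (20 − 5 + 12 + 13 + 20 + 13)/6 = 73/6
E[X] = (1/2)·42/5 + (1/3)·17/5 + (1/6)·73/6 = 265/36 ≈ 7.361

7.361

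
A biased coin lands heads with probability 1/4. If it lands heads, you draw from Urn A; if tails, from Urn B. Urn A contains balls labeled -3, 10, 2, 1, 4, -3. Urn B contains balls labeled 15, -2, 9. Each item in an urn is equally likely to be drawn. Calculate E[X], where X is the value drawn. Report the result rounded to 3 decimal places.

5.958

E[X | Urn A] = (-3 + 10 + 2 + 1 + 4 − 3)/6 = 11/6
E[X | Urn B] = (15 − 2 + 9)/3 = 22/3
E[X] = (1/4)·11/6 + (3/4)·22/3 = 143/24 ≈ 5.958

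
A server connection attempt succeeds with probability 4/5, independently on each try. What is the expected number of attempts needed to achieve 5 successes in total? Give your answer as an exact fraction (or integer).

25/4

By linearity (sum of 5 independent geometric waits), E[trials] = 5/p = 5/(4/5) = 25/4.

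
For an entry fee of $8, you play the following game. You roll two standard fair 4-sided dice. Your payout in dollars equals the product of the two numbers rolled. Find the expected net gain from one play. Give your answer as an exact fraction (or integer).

Distribution of the product of the two numbers rolled: 1 w.p. 1/16, 2 w.p. 1/8, 3 w.p. 1/8, 4 w.p. 3/16, 6 w.p. 1/8, 8 w.p. 1/8, …
E[payout] = (1/16)·1 + (1/8)·2 + (1/8)·3 + (3/16)·4 + (1/8)·6 + (1/8)·8 + (1/16)·9 + (1/8)·12 + (1/16)·16 = 25/4
Expected profit = 25/4 − 8 = -7/4

-7/4 dollars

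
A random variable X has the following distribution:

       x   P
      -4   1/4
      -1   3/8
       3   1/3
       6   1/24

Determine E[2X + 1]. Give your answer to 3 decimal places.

0.750

E[2x+1] = (1/4)·(-7) + (3/8)·(-1) + (1/3)·7 + (1/24)·13
     = 3/4 ≈ 0.750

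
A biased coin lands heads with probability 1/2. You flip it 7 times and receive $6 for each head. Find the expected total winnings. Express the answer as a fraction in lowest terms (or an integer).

$21

E[#heads] = 7·1/2 = 7/2 (linearity over flips).
E[winnings] = 6·7/2 = 21.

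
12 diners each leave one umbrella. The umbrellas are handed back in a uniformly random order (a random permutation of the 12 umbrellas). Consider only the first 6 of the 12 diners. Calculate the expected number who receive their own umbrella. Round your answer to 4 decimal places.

Let Xᵢ = 1 if person i gets their own umbrella. For each i, P(Xᵢ=1) = 1/12.
By linearity of expectation, E[X₁+…+X_6] = 6·(1/12) = 1/2.
≈ 0.5000

0.5000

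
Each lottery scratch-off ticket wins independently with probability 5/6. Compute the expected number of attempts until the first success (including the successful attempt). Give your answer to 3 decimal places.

For a geometric distribution, E[trials] = 1/p = 1/(5/6) = 6/5.
≈ 1.200

1.200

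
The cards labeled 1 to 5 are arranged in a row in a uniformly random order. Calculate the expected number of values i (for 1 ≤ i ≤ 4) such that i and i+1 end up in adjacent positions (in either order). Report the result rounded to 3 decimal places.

For each i ∈ {1,…,4}, let Xᵢ = 1 if i and i+1 are adjacent. P(Xᵢ=1) = 2·(5−1)!/5! = 2/5.
By linearity, E[ΣXᵢ] = (4)·(2/5) = 8/5.
≈ 1.600

1.600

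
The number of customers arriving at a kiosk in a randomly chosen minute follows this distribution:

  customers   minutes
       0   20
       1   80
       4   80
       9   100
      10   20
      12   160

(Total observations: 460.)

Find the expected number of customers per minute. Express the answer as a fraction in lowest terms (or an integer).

Total = 460, so P(customers=0) = 20/460, etc.
E[X] = (1/23)·0 + (4/23)·1 + (4/23)·4 + (5/23)·9 + (1/23)·10 + (8/23)·12
     = 171/23

171/23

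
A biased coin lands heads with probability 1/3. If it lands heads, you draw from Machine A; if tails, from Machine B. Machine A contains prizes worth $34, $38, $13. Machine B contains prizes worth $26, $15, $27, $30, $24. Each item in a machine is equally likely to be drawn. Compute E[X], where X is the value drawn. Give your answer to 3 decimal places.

E[X | Machine A] = (34 + 38 + 13)/3 = 85/3
E[X | Machine B] = (26 + 15 + 27 + 30 + 24)/5 = 122/5
E[X] = (1/3)·85/3 + (2/3)·122/5 = 1157/45 ≈ 25.711

$25.711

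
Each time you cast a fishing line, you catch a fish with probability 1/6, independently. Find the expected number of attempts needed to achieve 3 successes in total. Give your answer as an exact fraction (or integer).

By linearity (sum of 3 independent geometric waits), E[trials] = 3/p = 3/(1/6) = 18.

18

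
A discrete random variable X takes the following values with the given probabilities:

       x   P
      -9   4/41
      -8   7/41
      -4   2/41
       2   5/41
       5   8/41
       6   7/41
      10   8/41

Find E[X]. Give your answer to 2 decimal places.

E[X] = (4/41)·(-9) + (7/41)·(-8) + (2/41)·(-4) + (5/41)·2 + (8/41)·5 + (7/41)·6 + (8/41)·10
     = 72/41 ≈ 1.76

1.76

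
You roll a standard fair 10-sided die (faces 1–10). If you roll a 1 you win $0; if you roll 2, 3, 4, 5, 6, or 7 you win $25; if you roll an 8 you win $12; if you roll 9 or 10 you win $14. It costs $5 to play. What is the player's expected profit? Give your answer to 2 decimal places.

$14.00

E[payout] = (1/10)·0 + (1/10)·12 + (1/5)·14 + (3/5)·25 = 19
Expected profit = 19 − 5 = 14 ≈ $14.00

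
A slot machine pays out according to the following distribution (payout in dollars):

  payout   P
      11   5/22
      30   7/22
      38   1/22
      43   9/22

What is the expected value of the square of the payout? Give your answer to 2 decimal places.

E[X²] = (5/22)·121 + (7/22)·900 + (1/22)·1444 + (9/22)·1849
     = 12495/11 ≈ 1135.91

1135.91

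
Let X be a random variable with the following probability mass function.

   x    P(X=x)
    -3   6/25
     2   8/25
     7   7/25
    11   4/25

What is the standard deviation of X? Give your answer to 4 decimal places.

4.8239

E[X] = 91/25, E[X²] = 913/25
Var(X) = E[X²] − (E[X])² = 913/25 − 8281/625 = 14544/625
SD(X) = √(14544/625) ≈ 4.8239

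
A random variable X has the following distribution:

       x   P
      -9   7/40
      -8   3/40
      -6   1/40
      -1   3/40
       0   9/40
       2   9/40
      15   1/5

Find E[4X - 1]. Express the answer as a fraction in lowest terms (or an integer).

E[4x-1] = (7/40)·(-37) + (3/40)·(-33) + (1/40)·(-25) + (3/40)·(-5) + (9/40)·(-1) + (9/40)·7 + (1/5)·59
     = 16/5

16/5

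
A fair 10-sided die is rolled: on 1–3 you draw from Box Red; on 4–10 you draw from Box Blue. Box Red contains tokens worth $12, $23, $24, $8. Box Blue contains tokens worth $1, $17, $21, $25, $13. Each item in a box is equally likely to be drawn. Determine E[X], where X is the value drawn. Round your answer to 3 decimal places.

E[X | Box Red] = (12 + 23 + 24 + 8)/4 = 67/4
E[X | Box Blue] = (1 + 17 + 21 + 25 + 13)/5 = 77/5
E[X] = (3/10)·67/4 + (7/10)·77/5 = 3161/200 ≈ 15.805

$15.805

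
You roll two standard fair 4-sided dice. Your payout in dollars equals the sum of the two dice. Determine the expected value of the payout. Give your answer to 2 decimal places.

$5.00

Distribution of the sum of the two dice: 2 w.p. 1/16, 3 w.p. 1/8, 4 w.p. 3/16, 5 w.p. 1/4, 6 w.p. 3/16, 7 w.p. 1/8, …
E[payout] = (1/16)·2 + (1/8)·3 + (3/16)·4 + (1/4)·5 + (3/16)·6 + (1/8)·7 + (1/16)·8 = 5
≈ $5.00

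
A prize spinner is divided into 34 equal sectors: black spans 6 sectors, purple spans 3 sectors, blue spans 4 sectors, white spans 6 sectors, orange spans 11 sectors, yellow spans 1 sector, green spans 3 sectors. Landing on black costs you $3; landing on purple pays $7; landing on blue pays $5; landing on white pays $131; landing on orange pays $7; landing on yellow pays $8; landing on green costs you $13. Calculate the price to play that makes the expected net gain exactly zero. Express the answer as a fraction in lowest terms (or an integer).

855/34 dollars

E[payout] = (6/34)·(-3) + (3/34)·7 + (4/34)·5 + (6/34)·131 + (11/34)·7 + (1/34)·8 + (3/34)·(-13) = 855/34
Fair fee = E[payout] = 855/34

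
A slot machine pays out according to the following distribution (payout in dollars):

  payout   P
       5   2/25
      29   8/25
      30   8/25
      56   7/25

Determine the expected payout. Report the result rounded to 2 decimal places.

$34.96

E[X] = (2/25)·5 + (8/25)·29 + (8/25)·30 + (7/25)·56
     = 874/25 ≈ 34.96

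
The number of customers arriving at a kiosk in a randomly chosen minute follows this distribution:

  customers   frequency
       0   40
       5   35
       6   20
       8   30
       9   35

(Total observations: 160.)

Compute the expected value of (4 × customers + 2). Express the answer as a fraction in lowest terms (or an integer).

93/4

Total = 160, so P(customers=0) = 40/160, etc.
E[4x+2] = (1/4)·2 + (7/32)·22 + (1/8)·26 + (3/16)·34 + (7/32)·38
     = 93/4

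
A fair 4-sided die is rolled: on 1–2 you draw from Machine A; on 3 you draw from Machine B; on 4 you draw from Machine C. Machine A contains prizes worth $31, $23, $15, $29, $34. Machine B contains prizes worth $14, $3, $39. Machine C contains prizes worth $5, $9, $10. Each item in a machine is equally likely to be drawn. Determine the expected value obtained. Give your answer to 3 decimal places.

$19.867

E[X | Machine A] = (31 + 23 + 15 + 29 + 34)/5 = 132/5
E[X | Machine B] = (14 + 3 + 39)/3 = 56/3
E[X | Machine C] = (5 + 9 + 10)/3 = 8
E[X] = (1/2)·132/5 + (1/4)·56/3 + (1/4)·8 = 298/15 ≈ 19.867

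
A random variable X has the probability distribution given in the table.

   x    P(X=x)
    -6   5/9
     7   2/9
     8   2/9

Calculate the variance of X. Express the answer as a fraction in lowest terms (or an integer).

E[X] = (5/9)·(-6) + (2/9)·7 + (2/9)·8 = 0
E[X²] = (5/9)·36 + (2/9)·49 + (2/9)·64 = 406/9
Var(X) = 406/9 − (0)² = 406/9

406/9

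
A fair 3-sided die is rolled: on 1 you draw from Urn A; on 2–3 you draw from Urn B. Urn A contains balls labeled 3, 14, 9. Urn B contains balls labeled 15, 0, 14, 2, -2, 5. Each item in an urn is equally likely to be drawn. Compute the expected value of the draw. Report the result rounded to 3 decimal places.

E[X | Urn A] = (3 + 14 + 9)/3 = 26/3
E[X | Urn B] = (15 + 0 + 14 + 2 − 2 + 5)/6 = 17/3
E[X] = (1/3)·26/3 + (2/3)·17/3 = 20/3 ≈ 6.667

6.667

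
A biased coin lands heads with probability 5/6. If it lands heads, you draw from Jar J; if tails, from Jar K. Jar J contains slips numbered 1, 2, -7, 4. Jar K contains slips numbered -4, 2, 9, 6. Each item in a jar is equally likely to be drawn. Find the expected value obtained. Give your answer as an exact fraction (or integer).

13/24

E[X | Jar J] = (1 + 2 − 7 + 4)/4 = 0
E[X | Jar K] = (-4 + 2 + 9 + 6)/4 = 13/4
E[X] = (5/6)·0 + (1/6)·13/4 = 13/24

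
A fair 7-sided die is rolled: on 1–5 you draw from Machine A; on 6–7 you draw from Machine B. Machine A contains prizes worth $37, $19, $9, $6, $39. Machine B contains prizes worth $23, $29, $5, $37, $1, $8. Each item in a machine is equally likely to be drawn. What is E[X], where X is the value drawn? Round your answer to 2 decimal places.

$20.62

E[X | Machine A] = (37 + 19 + 9 + 6 + 39)/5 = 22
E[X | Machine B] = (23 + 29 + 5 + 37 + 1 + 8)/6 = 103/6
E[X] = (5/7)·22 + (2/7)·103/6 = 433/21 ≈ 20.62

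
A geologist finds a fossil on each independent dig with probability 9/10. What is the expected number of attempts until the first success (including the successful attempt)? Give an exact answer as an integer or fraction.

10/9

For a geometric distribution, E[trials] = 1/p = 1/(9/10) = 10/9.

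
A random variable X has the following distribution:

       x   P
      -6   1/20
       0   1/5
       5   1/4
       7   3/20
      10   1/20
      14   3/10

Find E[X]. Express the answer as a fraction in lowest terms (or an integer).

67/10

E[X] = (1/20)·(-6) + (1/5)·0 + (1/4)·5 + (3/20)·7 + (1/20)·10 + (3/10)·14
     = 67/10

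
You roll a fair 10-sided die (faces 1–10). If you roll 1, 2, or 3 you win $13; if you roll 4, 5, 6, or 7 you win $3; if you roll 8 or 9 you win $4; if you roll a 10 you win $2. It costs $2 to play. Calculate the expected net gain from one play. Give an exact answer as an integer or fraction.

E[payout] = (1/10)·2 + (2/5)·3 + (1/5)·4 + (3/10)·13 = 61/10
Expected profit = 61/10 − 2 = 41/10

41/10 dollars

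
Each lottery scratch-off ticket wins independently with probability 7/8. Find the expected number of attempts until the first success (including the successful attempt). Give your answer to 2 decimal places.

For a geometric distribution, E[trials] = 1/p = 1/(7/8) = 8/7.
≈ 1.14

1.14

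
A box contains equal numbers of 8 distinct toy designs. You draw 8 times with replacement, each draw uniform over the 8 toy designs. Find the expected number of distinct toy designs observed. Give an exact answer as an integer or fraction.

Let Xⱼ=1 if type j appears at least once. P(Xⱼ=1) = 1 − ((8−1)/8)^8 = 11012415/16777216.
E[#distinct] = 8·11012415/16777216 = 11012415/2097152.

11012415/2097152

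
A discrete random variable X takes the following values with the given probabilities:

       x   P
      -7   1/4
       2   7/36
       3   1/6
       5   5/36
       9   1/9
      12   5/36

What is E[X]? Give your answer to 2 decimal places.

2.50

E[X] = (1/4)·(-7) + (7/36)·2 + (1/6)·3 + (5/36)·5 + (1/9)·9 + (5/36)·12
     = 5/2 ≈ 2.50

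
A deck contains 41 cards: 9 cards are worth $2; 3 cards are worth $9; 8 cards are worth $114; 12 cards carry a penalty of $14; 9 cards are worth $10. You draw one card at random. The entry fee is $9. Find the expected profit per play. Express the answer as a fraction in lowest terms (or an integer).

E[payout] = (9/41)·2 + (3/41)·9 + (8/41)·114 + (12/41)·(-14) + (9/41)·10 = 879/41
Expected profit = 879/41 − 9 = 510/41

510/41 dollars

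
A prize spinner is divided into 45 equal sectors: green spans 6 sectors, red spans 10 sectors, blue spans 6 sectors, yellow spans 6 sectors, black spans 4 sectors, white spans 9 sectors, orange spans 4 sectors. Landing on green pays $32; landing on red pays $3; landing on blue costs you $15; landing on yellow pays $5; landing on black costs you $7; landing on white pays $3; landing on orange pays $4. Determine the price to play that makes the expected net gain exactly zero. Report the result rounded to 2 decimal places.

E[payout] = (6/45)·32 + (10/45)·3 + (6/45)·(-15) + (6/45)·5 + (4/45)·(-7) + (9/45)·3 + (4/45)·4 = 59/15
Fair fee = E[payout] = 59/15 ≈ $3.93

$3.93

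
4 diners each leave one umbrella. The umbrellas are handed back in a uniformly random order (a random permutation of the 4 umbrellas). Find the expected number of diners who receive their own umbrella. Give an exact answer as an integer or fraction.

1

Let Xᵢ = 1 if person i gets their own umbrella. For each i, P(Xᵢ=1) = 1/4.
By linearity of expectation, E[X₁+…+X_4] = 4·(1/4) = 1.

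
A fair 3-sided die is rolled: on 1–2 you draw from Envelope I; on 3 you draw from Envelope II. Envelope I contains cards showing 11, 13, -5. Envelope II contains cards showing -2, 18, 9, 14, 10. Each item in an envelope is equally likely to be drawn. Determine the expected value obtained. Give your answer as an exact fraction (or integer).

E[X | Envelope I] = (11 + 13 − 5)/3 = 19/3
E[X | Envelope II] = (-2 + 18 + 9 + 14 + 10)/5 = 49/5
E[X] = (2/3)·19/3 + (1/3)·49/5 = 337/45

337/45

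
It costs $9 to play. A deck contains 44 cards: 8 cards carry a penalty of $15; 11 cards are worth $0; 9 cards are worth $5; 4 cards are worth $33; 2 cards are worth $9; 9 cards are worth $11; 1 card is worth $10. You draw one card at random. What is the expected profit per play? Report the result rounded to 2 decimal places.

-$4.82

E[payout] = (8/44)·(-15) + (11/44)·0 + (9/44)·5 + (4/44)·33 + (2/44)·9 + (9/44)·11 + (1/44)·10 = 46/11
Expected profit = 46/11 − 9 = -53/11 ≈ -$4.82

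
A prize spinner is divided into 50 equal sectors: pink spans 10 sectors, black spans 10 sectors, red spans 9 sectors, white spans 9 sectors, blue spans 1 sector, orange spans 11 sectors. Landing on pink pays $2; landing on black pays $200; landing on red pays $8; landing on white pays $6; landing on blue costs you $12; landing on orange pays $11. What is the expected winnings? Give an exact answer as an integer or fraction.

E[payout] = (10/50)·2 + (10/50)·200 + (9/50)·8 + (9/50)·6 + (1/50)·(-12) + (11/50)·11 = 451/10

451/10 dollars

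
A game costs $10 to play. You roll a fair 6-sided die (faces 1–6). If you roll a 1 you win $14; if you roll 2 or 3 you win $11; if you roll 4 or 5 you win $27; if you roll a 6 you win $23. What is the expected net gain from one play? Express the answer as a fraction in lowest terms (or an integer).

E[payout] = (1/3)·11 + (1/6)·14 + (1/6)·23 + (1/3)·27 = 113/6
Expected profit = 113/6 − 10 = 53/6

53/6 dollars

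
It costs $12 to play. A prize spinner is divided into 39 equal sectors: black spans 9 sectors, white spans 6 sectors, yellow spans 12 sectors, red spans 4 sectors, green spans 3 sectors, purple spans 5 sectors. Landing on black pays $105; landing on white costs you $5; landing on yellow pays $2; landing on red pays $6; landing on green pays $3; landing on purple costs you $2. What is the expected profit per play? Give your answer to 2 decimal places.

E[payout] = (9/39)·105 + (6/39)·(-5) + (12/39)·2 + (4/39)·6 + (3/39)·3 + (5/39)·(-2) = 74/3
Expected profit = 74/3 − 12 = 38/3 ≈ $12.67

$12.67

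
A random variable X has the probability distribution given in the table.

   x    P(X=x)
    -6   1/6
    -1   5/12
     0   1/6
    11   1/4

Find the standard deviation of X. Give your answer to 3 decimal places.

5.907

E[X] = 4/3, E[X²] = 110/3
Var(X) = E[X²] − (E[X])² = 110/3 − 16/9 = 314/9
SD(X) = √(314/9) ≈ 5.907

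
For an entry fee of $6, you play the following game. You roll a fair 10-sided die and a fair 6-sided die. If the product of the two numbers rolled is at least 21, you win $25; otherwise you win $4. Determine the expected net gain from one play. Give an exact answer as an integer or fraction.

E[payout] = (19/30)·4 + (11/30)·25 = 117/10
Expected profit = 117/10 − 6 = 57/10

57/10 dollars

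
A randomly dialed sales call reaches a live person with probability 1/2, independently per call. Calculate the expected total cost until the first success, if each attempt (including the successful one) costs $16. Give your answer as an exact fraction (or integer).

$32

E[#attempts] = 1/p = 2; E[cost] = 16·2 = 32.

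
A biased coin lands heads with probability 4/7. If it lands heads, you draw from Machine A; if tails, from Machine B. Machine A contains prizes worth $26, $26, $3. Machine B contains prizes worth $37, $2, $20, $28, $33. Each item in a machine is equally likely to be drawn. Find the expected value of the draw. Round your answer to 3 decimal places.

$20.762

E[X | Machine A] = (26 + 26 + 3)/3 = 55/3
E[X | Machine B] = (37 + 2 + 20 + 28 + 33)/5 = 24
E[X] = (4/7)·55/3 + (3/7)·24 = 436/21 ≈ 20.762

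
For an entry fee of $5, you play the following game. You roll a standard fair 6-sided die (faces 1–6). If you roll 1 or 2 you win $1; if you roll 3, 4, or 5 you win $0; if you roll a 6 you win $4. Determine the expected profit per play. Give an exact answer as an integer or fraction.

-$4

E[payout] = (1/2)·0 + (1/3)·1 + (1/6)·4 = 1
Expected profit = 1 − 5 = -4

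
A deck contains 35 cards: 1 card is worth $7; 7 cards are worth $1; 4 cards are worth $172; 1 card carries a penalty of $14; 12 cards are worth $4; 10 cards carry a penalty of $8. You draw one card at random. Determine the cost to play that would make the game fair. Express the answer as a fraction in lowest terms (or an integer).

E[payout] = (1/35)·7 + (7/35)·1 + (4/35)·172 + (1/35)·(-14) + (12/35)·4 + (10/35)·(-8) = 656/35
Fair fee = E[payout] = 656/35

656/35 dollars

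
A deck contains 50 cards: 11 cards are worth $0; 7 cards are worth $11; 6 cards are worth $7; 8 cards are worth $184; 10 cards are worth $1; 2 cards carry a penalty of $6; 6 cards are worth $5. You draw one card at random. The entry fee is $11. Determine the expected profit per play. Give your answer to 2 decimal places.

$21.38

E[payout] = (11/50)·0 + (7/50)·11 + (6/50)·7 + (8/50)·184 + (10/50)·1 + (2/50)·(-6) + (6/50)·5 = 1619/50
Expected profit = 1619/50 − 11 = 1069/50 ≈ $21.38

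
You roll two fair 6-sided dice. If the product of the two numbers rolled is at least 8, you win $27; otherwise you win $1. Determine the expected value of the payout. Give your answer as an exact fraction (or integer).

152/9 dollars

E[payout] = (7/18)·1 + (11/18)·27 = 152/9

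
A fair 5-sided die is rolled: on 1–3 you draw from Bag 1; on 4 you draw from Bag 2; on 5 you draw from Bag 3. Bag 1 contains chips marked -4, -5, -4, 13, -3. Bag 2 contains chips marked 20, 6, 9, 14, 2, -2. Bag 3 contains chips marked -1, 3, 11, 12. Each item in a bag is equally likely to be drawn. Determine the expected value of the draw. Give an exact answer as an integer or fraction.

E[X | Bag 1] = (-4 − 5 − 4 + 13 − 3)/5 = -3/5
E[X | Bag 2] = (20 + 6 + 9 + 14 + 2 − 2)/6 = 49/6
E[X | Bag 3] = (-1 + 3 + 11 + 12)/4 = 25/4
E[X] = (3/5)·(-3/5) + (1/5)·49/6 + (1/5)·25/4 = 757/300

757/300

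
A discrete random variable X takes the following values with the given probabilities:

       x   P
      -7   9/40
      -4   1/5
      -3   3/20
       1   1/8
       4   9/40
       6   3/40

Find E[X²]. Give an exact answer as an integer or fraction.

E[X²] = (9/40)·49 + (1/5)·16 + (3/20)·9 + (1/8)·1 + (9/40)·16 + (3/40)·36
     = 22

22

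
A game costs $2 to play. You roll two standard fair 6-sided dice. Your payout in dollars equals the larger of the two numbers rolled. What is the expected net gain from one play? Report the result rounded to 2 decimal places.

$2.47

Distribution of the larger of the two numbers rolled: 1 w.p. 1/36, 2 w.p. 1/12, 3 w.p. 5/36, 4 w.p. 7/36, 5 w.p. 1/4, 6 w.p. 11/36
E[payout] = (1/36)·1 + (1/12)·2 + (5/36)·3 + (7/36)·4 + (1/4)·5 + (11/36)·6 = 161/36
Expected profit = 161/36 − 2 = 89/36 ≈ $2.47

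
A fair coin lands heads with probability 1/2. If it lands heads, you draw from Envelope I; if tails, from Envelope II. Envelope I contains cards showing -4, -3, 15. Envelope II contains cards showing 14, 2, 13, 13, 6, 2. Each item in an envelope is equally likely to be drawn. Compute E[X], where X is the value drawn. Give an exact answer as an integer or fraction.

E[X | Envelope I] = (-4 − 3 + 15)/3 = 8/3
E[X | Envelope II] = (14 + 2 + 13 + 13 + 6 + 2)/6 = 25/3
E[X] = (1/2)·8/3 + (1/2)·25/3 = 11/2

11/2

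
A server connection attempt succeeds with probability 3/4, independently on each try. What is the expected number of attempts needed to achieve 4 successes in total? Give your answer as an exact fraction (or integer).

16/3

By linearity (sum of 4 independent geometric waits), E[trials] = 4/p = 4/(3/4) = 16/3.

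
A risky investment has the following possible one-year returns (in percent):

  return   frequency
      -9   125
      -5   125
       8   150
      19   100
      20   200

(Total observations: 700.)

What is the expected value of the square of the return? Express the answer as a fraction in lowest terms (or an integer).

Total = 700, so P(return=-9) = 125/700, etc.
E[X²] = (5/28)·81 + (5/28)·25 + (3/14)·64 + (1/7)·361 + (2/7)·400
     = 397/2

397/2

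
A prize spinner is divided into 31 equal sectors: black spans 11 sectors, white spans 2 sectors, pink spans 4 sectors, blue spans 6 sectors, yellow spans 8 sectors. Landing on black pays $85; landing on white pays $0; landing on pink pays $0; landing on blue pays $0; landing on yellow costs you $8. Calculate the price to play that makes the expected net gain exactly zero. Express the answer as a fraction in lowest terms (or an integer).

E[payout] = (11/31)·85 + (2/31)·0 + (4/31)·0 + (6/31)·0 + (8/31)·(-8) = 871/31
Fair fee = E[payout] = 871/31

871/31 dollars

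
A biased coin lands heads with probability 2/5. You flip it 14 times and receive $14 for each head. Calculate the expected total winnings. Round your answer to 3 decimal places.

E[#heads] = 14·2/5 = 28/5 (linearity over flips).
E[winnings] = 14·28/5 = 392/5.
≈ 78.400

$78.400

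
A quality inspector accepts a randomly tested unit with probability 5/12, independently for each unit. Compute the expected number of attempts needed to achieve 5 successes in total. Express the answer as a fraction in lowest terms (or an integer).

By linearity (sum of 5 independent geometric waits), E[trials] = 5/p = 5/(5/12) = 12.

12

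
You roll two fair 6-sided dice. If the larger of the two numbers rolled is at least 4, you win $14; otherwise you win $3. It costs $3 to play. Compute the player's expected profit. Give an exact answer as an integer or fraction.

E[payout] = (1/4)·3 + (3/4)·14 = 45/4
Expected profit = 45/4 − 3 = 33/4

33/4 dollars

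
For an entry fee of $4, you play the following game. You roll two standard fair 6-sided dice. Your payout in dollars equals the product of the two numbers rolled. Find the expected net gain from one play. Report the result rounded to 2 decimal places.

Distribution of the product of the two numbers rolled: 1 w.p. 1/36, 2 w.p. 1/18, 3 w.p. 1/18, 4 w.p. 1/12, 5 w.p. 1/18, 6 w.p. 1/9, …
E[payout] = (1/36)·1 + (1/18)·2 + (1/18)·3 + (1/12)·4 + (1/18)·5 + (1/9)·6 + (1/18)·8 + (1/36)·9 + (1/18)·10 + (1/9)·12 + (1/18)·15 + (1/36)·16 + (1/18)·18 + (1/18)·20 + (1/18)·24 + (1/36)·25 + (1/18)·30 + (1/36)·36 = 49/4
Expected profit = 49/4 − 4 = 33/4 ≈ $8.25

$8.25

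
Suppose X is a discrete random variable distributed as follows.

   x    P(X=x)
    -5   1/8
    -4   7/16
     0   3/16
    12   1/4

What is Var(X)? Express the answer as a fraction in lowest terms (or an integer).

2927/64

E[X] = (1/8)·(-5) + (7/16)·(-4) + (3/16)·0 + (1/4)·12 = 5/8
E[X²] = (1/8)·25 + (7/16)·16 + (3/16)·0 + (1/4)·144 = 369/8
Var(X) = 369/8 − (5/8)² = 2927/64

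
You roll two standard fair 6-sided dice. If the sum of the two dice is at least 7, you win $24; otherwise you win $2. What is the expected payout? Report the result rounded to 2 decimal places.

$14.83

E[payout] = (5/12)·2 + (7/12)·24 = 89/6
≈ $14.83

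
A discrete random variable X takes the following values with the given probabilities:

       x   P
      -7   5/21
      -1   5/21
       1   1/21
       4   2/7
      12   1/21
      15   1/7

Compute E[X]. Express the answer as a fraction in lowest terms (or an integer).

2

E[X] = (5/21)·(-7) + (5/21)·(-1) + (1/21)·1 + (2/7)·4 + (1/21)·12 + (1/7)·15
     = 2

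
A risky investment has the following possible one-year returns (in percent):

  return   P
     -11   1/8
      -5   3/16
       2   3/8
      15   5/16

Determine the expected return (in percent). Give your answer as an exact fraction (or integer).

25/8

E[X] = (1/8)·(-11) + (3/16)·(-5) + (3/8)·2 + (5/16)·15
     = 25/8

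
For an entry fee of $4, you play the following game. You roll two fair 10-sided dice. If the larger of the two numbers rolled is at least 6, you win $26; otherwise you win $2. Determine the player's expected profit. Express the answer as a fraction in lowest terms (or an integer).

E[payout] = (1/4)·2 + (3/4)·26 = 20
Expected profit = 20 − 4 = 16

$16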